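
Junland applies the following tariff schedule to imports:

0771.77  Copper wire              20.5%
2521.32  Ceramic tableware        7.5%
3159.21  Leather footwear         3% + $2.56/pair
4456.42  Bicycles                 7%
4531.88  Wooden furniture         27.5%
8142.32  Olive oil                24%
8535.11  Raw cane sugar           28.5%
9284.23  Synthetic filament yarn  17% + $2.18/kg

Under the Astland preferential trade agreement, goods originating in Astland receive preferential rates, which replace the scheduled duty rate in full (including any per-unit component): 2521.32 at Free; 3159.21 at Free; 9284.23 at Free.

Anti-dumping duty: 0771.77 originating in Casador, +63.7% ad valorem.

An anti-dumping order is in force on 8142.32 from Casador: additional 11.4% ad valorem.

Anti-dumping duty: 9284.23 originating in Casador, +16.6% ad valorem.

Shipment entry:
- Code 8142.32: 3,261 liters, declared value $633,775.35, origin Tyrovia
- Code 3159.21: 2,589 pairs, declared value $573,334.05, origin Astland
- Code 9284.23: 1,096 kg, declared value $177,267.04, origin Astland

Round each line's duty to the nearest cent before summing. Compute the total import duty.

Line 1 (8142.32, Tyrovia, 3,261 liters, $633,775.35):
Base rate for 8142.32 is 24%.
The additional-duty order on 8142.32 targets Casador, not Tyrovia; it does not apply.
Duty = $633,775.35 × 24% = $152,106.08.
Line 2 (3159.21, Astland, 2,589 pairs, $573,334.05):
Base rate for 3159.21 is 3% + $2.56/pair.
Origin Astland qualifies under the Junland–Astland agreement and 3159.21 is covered: preferential rate Free applies instead.
Duty = $573,334.05 × 0% = $0.00.
Line 3 (9284.23, Astland, 1,096 kg, $177,267.04):
Base rate for 9284.23 is 17% + $2.18/kg.
Origin Astland qualifies under the Junland–Astland agreement and 9284.23 is covered: preferential rate Free applies instead.
The additional-duty order on 9284.23 targets Casador, not Astland; it does not apply.
Duty = $177,267.04 × 0% = $0.00.
Total = $152,106.08 + $0.00 + $0.00 = $152,106.08.

$152,106.08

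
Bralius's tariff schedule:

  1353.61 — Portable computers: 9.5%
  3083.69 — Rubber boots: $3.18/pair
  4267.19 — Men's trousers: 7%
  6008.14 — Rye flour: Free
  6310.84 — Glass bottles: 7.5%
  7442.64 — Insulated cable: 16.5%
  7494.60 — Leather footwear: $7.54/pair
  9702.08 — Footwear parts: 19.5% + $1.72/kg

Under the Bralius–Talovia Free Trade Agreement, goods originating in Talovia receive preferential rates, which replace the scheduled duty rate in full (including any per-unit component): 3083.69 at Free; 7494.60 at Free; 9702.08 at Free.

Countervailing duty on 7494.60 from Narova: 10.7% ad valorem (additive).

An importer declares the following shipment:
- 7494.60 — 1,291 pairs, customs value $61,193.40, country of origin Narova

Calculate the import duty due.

$16,281.83

Line 1 (7494.60, Narova, 1,291 pairs, $61,193.40):
Base rate for 7494.60 is $7.54/pair.
7494.60 has an FTA preferential rate, but origin Narova is not Talovia; base rate stands.
Additional duty on 7494.60 from Narova: +10.7% ad valorem. Applied ad valorem rate = 10.7%.
Duty = $61,193.40 × 10.7% + 1,291 × $7.54 = $16,281.83.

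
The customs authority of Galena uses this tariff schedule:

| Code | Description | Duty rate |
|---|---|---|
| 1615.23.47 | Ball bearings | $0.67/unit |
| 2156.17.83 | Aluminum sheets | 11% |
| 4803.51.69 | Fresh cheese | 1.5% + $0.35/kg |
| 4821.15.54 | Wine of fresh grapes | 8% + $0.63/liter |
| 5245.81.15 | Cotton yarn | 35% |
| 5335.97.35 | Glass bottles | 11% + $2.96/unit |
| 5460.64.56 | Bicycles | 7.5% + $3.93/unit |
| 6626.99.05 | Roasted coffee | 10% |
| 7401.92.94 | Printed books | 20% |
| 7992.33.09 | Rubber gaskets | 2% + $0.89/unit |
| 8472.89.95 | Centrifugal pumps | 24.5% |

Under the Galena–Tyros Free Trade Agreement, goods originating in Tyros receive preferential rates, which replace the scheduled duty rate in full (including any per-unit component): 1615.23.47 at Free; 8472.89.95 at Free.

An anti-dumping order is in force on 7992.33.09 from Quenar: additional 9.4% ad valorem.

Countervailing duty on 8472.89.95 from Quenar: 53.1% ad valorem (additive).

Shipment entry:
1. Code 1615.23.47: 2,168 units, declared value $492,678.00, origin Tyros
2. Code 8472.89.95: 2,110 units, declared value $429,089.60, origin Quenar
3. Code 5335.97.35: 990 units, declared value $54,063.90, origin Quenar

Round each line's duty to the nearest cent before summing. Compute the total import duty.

$341,850.96

Line 1 (1615.23.47, Tyros, 2,168 units, $492,678.00):
Base rate for 1615.23.47 is $0.67/unit.
Origin Tyros qualifies under the Galena–Tyros agreement and 1615.23.47 is covered: preferential rate Free applies instead.
Duty = $492,678.00 × 0% = $0.00.
Line 2 (8472.89.95, Quenar, 2,110 units, $429,089.60):
Base rate for 8472.89.95 is 24.5%.
8472.89.95 has an FTA preferential rate, but origin Quenar is not Tyros; base rate stands.
Additional duty on 8472.89.95 from Quenar: +53.1%. Applied ad valorem rate: 24.5% + 53.1% = 77.6%.
Duty = $429,089.60 × 77.6% = $332,973.53.
Line 3 (5335.97.35, Quenar, 990 units, $54,063.90):
Base rate for 5335.97.35 is 11% + $2.96/unit.
Duty = $54,063.90 × 11% + 990 × $2.96 = $8,877.43.
Total = $0.00 + $332,973.53 + $8,877.43 = $341,850.96.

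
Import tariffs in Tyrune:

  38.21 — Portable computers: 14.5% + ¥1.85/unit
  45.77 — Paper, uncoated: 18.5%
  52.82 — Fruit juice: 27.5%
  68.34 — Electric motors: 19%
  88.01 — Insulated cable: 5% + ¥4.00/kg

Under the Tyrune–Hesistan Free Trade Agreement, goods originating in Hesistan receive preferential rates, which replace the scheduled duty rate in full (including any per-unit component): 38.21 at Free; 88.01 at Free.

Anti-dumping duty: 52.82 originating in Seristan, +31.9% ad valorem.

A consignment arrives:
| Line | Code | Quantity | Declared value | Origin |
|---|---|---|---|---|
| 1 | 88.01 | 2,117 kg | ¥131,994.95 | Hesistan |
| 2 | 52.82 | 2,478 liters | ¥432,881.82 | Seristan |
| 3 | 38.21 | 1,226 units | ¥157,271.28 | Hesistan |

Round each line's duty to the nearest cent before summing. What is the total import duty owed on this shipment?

¥257,131.80

Line 1 (88.01, Hesistan, 2,117 kg, ¥131,994.95):
Base rate for 88.01 is 5% + ¥4.00/kg.
Origin Hesistan qualifies under the Tyrune–Hesistan agreement and 88.01 is covered: preferential rate Free applies instead.
Duty = ¥131,994.95 × 0% = ¥0.00.
Line 2 (52.82, Seristan, 2,478 liters, ¥432,881.82):
Base rate for 52.82 is 27.5%.
Additional duty on 52.82 from Seristan: +31.9%. Applied ad valorem rate: 27.5% + 31.9% = 59.4%.
Duty = ¥432,881.82 × 59.4% = ¥257,131.80.
Line 3 (38.21, Hesistan, 1,226 units, ¥157,271.28):
Base rate for 38.21 is 14.5% + ¥1.85/unit.
Origin Hesistan qualifies under the Tyrune–Hesistan agreement and 38.21 is covered: preferential rate Free applies instead.
Duty = ¥157,271.28 × 0% = ¥0.00.
Total = ¥0.00 + ¥257,131.80 + ¥0.00 = ¥257,131.80.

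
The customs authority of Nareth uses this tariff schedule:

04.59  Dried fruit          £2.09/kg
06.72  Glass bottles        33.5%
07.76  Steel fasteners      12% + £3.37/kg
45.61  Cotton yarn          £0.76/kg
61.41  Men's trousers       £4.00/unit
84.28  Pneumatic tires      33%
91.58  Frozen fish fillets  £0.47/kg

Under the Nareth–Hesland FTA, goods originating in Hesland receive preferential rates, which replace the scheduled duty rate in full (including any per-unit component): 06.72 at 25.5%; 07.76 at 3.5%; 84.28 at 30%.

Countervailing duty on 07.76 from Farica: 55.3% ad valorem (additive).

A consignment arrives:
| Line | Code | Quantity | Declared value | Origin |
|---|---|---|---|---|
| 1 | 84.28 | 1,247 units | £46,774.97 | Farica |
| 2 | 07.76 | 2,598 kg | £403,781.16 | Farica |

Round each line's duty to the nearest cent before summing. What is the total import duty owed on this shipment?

Line 1 (84.28, Farica, 1,247 units, £46,774.97):
Base rate for 84.28 is 33%.
84.28 has an FTA preferential rate, but origin Farica is not Hesland; base rate stands.
Duty = £46,774.97 × 33% = £15,435.74.
Line 2 (07.76, Farica, 2,598 kg, £403,781.16):
Base rate for 07.76 is 12% + £3.37/kg.
07.76 has an FTA preferential rate, but origin Farica is not Hesland; base rate stands.
Additional duty on 07.76 from Farica: +55.3%. Applied ad valorem rate: 12% + 55.3% = 67.3%.
Duty = £403,781.16 × 67.3% + 2,598 × £3.37 = £280,499.98.
Total = £15,435.74 + £280,499.98 = £295,935.72.

£295,935.72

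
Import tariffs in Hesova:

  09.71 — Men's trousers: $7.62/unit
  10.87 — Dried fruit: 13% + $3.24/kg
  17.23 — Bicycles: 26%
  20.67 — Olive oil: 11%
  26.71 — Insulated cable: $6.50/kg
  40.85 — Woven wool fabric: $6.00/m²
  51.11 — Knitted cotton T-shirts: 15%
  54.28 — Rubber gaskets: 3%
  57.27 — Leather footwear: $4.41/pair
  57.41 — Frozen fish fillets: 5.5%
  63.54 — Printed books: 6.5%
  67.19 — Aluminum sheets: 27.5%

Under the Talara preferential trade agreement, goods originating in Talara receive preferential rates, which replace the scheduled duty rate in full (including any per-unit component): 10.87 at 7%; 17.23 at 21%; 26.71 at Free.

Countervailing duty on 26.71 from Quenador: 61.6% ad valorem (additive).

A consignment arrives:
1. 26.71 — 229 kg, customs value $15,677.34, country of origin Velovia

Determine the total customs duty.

$1,488.50

Line 1 (26.71, Velovia, 229 kg, $15,677.34):
Base rate for 26.71 is $6.50/kg.
26.71 has an FTA preferential rate, but origin Velovia is not Talara; base rate stands.
The additional-duty order on 26.71 targets Quenador, not Velovia; it does not apply.
Duty = 229 × $6.50 = $1,488.50.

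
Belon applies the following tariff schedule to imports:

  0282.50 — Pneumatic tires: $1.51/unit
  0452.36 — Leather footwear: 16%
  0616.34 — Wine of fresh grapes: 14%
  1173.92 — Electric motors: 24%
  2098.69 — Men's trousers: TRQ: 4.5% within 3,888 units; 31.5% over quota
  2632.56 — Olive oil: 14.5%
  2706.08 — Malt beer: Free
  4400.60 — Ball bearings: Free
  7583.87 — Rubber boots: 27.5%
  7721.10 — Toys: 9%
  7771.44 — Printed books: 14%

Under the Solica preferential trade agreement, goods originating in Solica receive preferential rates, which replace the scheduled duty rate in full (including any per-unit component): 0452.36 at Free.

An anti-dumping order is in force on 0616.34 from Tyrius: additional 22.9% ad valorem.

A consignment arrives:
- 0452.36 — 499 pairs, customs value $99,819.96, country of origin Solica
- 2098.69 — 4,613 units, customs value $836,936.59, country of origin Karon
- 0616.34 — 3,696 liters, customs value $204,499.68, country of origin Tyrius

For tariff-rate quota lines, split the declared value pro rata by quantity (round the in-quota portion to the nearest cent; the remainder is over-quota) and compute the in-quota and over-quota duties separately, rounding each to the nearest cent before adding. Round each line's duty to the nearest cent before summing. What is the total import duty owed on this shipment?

Line 1 (0452.36, Solica, 499 pairs, $99,819.96):
Base rate for 0452.36 is 16%.
Origin Solica qualifies under the Belon–Solica agreement and 0452.36 is covered: preferential rate Free applies instead.
Duty = $99,819.96 × 0% = $0.00.
Line 2 (2098.69, Karon, 4,613 units, $836,936.59):
Code 2098.69 is under a tariff-rate quota (threshold 3,888 units). In-quota: 3,888 units at 4.5%; over-quota: 725 units at 31.5%.
Pro-rata value split: in-quota = $836,936.59 × 3,888/4,613 = $705,399.84; over-quota = $836,936.59 − $705,399.84 = $131,536.75.
In-quota duty = $705,399.84 × 4.5% = $31,742.99. Over-quota duty = $131,536.75 × 31.5% = $41,434.08.
Line duty = $31,742.99 + $41,434.08 = $73,177.07.
Line 3 (0616.34, Tyrius, 3,696 liters, $204,499.68):
Base rate for 0616.34 is 14%.
Additional duty on 0616.34 from Tyrius: +22.9%. Applied ad valorem rate: 14% + 22.9% = 36.9%.
Duty = $204,499.68 × 36.9% = $75,460.38.
Total = $0.00 + $73,177.07 + $75,460.38 = $148,637.45.

$148,637.45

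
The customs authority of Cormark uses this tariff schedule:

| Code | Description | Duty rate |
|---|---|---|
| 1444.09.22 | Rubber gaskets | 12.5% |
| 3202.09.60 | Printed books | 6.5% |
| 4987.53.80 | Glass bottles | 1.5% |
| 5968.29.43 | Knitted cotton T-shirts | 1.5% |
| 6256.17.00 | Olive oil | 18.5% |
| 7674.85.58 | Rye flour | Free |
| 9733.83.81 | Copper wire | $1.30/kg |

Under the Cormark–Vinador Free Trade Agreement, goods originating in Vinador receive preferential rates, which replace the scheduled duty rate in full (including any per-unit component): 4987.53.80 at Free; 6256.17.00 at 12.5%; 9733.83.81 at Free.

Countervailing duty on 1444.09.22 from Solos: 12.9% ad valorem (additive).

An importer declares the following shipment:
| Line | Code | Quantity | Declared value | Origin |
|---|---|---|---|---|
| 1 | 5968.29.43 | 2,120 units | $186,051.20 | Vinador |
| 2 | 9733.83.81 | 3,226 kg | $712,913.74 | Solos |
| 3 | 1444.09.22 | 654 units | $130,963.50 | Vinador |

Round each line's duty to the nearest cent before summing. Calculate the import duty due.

Line 1 (5968.29.43, Vinador, 2,120 units, $186,051.20):
Base rate for 5968.29.43 is 1.5%.
Origin Vinador is the FTA partner but 5968.29.43 is not on the preference list; base rate stands.
Duty = $186,051.20 × 1.5% = $2,790.77.
Line 2 (9733.83.81, Solos, 3,226 kg, $712,913.74):
Base rate for 9733.83.81 is $1.30/kg.
9733.83.81 has an FTA preferential rate, but origin Solos is not Vinador; base rate stands.
Duty = 3,226 × $1.30 = $4,193.80.
Line 3 (1444.09.22, Vinador, 654 units, $130,963.50):
Base rate for 1444.09.22 is 12.5%.
Origin Vinador is the FTA partner but 1444.09.22 is not on the preference list; base rate stands.
The additional-duty order on 1444.09.22 targets Solos, not Vinador; it does not apply.
Duty = $130,963.50 × 12.5% = $16,370.44.
Total = $2,790.77 + $4,193.80 + $16,370.44 = $23,355.01.

$23,355.01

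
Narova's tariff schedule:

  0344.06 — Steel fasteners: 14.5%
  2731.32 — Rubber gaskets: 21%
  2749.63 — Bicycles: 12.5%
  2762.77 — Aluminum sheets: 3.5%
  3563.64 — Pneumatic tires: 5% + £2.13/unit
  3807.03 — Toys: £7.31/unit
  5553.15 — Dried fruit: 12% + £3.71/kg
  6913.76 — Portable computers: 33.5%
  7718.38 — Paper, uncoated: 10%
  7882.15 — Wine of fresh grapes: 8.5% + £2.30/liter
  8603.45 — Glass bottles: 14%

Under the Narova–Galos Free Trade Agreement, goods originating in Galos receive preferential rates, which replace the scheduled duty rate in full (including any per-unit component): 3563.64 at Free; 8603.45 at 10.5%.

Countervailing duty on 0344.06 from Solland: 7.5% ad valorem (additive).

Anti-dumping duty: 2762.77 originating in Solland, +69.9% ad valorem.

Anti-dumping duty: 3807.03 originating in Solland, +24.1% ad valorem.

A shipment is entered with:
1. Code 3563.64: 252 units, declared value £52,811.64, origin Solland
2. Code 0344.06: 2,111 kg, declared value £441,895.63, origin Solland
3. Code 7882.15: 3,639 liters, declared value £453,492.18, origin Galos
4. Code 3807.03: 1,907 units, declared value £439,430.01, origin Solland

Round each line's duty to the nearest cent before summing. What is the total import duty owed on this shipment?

Line 1 (3563.64, Solland, 252 units, £52,811.64):
Base rate for 3563.64 is 5% + £2.13/unit.
3563.64 has an FTA preferential rate, but origin Solland is not Galos; base rate stands.
Duty = £52,811.64 × 5% + 252 × £2.13 = £3,177.34.
Line 2 (0344.06, Solland, 2,111 kg, £441,895.63):
Base rate for 0344.06 is 14.5%.
Additional duty on 0344.06 from Solland: +7.5%. Applied ad valorem rate: 14.5% + 7.5% = 22%.
Duty = £441,895.63 × 22% = £97,217.04.
Line 3 (7882.15, Galos, 3,639 liters, £453,492.18):
Base rate for 7882.15 is 8.5% + £2.30/liter.
Origin Galos is the FTA partner but 7882.15 is not on the preference list; base rate stands.
Duty = £453,492.18 × 8.5% + 3,639 × £2.30 = £46,916.54.
Line 4 (3807.03, Solland, 1,907 units, £439,430.01):
Base rate for 3807.03 is £7.31/unit.
Additional duty on 3807.03 from Solland: +24.1% ad valorem. Applied ad valorem rate = 24.1%.
Duty = £439,430.01 × 24.1% + 1,907 × £7.31 = £119,842.80.
Total = £3,177.34 + £97,217.04 + £46,916.54 + £119,842.80 = £267,153.72.

£267,153.72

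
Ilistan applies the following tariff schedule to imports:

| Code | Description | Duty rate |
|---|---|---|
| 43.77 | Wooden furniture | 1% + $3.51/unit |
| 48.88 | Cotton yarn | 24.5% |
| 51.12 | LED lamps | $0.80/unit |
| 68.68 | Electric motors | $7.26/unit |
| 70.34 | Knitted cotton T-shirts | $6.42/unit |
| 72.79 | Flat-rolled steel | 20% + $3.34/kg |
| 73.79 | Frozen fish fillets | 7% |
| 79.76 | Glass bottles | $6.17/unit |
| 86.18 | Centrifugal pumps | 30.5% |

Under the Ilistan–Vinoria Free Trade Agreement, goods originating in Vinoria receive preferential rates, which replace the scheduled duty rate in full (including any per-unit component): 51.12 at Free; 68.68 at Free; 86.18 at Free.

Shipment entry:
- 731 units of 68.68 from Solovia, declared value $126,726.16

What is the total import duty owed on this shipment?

$5,307.06

Line 1 (68.68, Solovia, 731 units, $126,726.16):
Base rate for 68.68 is $7.26/unit.
68.68 has an FTA preferential rate, but origin Solovia is not Vinoria; base rate stands.
Duty = 731 × $7.26 = $5,307.06.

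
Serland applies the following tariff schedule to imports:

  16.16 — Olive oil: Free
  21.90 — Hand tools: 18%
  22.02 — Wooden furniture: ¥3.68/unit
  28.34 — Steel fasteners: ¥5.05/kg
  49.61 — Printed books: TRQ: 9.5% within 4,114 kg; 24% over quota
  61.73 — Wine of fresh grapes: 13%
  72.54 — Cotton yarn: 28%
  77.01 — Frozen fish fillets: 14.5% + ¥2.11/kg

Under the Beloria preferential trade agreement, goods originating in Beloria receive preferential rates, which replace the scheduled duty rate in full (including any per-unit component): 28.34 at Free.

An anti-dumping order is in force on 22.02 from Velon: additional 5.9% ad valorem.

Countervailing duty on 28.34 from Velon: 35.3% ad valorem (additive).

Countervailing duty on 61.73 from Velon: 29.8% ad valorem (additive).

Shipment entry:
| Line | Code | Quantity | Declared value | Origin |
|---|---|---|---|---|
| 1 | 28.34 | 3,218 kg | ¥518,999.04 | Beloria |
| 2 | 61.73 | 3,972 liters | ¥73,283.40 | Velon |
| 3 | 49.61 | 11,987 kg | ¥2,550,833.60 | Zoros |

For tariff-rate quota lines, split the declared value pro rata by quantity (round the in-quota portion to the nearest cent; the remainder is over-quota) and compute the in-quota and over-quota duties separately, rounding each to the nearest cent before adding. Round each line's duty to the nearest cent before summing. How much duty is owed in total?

¥516,623.78

Line 1 (28.34, Beloria, 3,218 kg, ¥518,999.04):
Base rate for 28.34 is ¥5.05/kg.
Origin Beloria qualifies under the Serland–Beloria agreement and 28.34 is covered: preferential rate Free applies instead.
The additional-duty order on 28.34 targets Velon, not Beloria; it does not apply.
Duty = ¥518,999.04 × 0% = ¥0.00.
Line 2 (61.73, Velon, 3,972 liters, ¥73,283.40):
Base rate for 61.73 is 13%.
Additional duty on 61.73 from Velon: +29.8%. Applied ad valorem rate: 13% + 29.8% = 42.8%.
Duty = ¥73,283.40 × 42.8% = ¥31,365.30.
Line 3 (49.61, Zoros, 11,987 kg, ¥2,550,833.60):
Code 49.61 is under a tariff-rate quota (threshold 4,114 kg). In-quota: 4,114 kg at 9.5%; over-quota: 7,873 kg at 24%.
Pro-rata value split: in-quota = ¥2,550,833.60 × 4,114/11,987 = ¥875,459.20; over-quota = ¥2,550,833.60 − ¥875,459.20 = ¥1,675,374.40.
In-quota duty = ¥875,459.20 × 9.5% = ¥83,168.62. Over-quota duty = ¥1,675,374.40 × 24% = ¥402,089.86.
Line duty = ¥83,168.62 + ¥402,089.86 = ¥485,258.48.
Total = ¥0.00 + ¥31,365.30 + ¥485,258.48 = ¥516,623.78.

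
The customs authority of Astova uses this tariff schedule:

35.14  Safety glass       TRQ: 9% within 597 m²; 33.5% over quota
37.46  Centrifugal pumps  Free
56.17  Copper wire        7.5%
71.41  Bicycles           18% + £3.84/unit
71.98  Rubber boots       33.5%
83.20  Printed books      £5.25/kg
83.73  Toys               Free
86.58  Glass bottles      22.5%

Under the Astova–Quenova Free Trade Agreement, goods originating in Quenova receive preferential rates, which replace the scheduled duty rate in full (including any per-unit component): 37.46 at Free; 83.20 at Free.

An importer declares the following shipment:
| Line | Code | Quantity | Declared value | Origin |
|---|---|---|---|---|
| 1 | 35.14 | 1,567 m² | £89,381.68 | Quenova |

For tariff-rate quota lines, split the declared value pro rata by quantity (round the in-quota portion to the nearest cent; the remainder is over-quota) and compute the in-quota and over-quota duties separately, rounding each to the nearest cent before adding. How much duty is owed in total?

Line 1 (35.14, Quenova, 1,567 m², £89,381.68):
Code 35.14 is under a tariff-rate quota (threshold 597 m²). In-quota: 597 m² at 9%; over-quota: 970 m² at 33.5%.
Pro-rata value split: in-quota = £89,381.68 × 597/1,567 = £34,052.88; over-quota = £89,381.68 − £34,052.88 = £55,328.80.
In-quota duty = £34,052.88 × 9% = £3,064.76. Over-quota duty = £55,328.80 × 33.5% = £18,535.15.
Line duty = £3,064.76 + £18,535.15 = £21,599.91.

£21,599.91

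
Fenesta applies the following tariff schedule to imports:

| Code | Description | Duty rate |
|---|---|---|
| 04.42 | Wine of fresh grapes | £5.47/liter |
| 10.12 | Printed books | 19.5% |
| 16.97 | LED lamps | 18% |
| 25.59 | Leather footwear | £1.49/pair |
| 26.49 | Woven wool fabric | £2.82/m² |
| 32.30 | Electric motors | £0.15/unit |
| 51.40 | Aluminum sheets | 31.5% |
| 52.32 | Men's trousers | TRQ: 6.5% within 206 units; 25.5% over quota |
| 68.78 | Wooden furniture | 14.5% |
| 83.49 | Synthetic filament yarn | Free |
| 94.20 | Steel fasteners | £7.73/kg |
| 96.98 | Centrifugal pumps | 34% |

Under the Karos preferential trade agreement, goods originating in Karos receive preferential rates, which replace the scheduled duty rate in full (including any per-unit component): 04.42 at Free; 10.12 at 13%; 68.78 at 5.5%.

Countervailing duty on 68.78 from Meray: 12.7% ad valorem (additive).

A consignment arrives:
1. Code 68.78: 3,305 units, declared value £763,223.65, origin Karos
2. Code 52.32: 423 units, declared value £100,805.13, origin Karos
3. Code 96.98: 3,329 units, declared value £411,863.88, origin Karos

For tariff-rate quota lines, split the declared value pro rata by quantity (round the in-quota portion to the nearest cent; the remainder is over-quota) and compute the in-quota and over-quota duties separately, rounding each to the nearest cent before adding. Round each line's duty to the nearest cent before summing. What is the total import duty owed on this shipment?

Line 1 (68.78, Karos, 3,305 units, £763,223.65):
Base rate for 68.78 is 14.5%.
Origin Karos qualifies under the Fenesta–Karos agreement and 68.78 is covered: preferential rate 5.5% applies instead.
The additional-duty order on 68.78 targets Meray, not Karos; it does not apply.
Duty = £763,223.65 × 5.5% = £41,977.30.
Line 2 (52.32, Karos, 423 units, £100,805.13):
Code 52.32 is under a tariff-rate quota (threshold 206 units). In-quota: 206 units at 6.5%; over-quota: 217 units at 25.5%.
Pro-rata value split: in-quota = £100,805.13 × 206/423 = £49,091.86; over-quota = £100,805.13 − £49,091.86 = £51,713.27.
In-quota duty = £49,091.86 × 6.5% = £3,190.97. Over-quota duty = £51,713.27 × 25.5% = £13,186.88.
Line duty = £3,190.97 + £13,186.88 = £16,377.85.
Line 3 (96.98, Karos, 3,329 units, £411,863.88):
Base rate for 96.98 is 34%.
Origin Karos is the FTA partner but 96.98 is not on the preference list; base rate stands.
Duty = £411,863.88 × 34% = £140,033.72.
Total = £41,977.30 + £16,377.85 + £140,033.72 = £198,388.87.

£198,388.87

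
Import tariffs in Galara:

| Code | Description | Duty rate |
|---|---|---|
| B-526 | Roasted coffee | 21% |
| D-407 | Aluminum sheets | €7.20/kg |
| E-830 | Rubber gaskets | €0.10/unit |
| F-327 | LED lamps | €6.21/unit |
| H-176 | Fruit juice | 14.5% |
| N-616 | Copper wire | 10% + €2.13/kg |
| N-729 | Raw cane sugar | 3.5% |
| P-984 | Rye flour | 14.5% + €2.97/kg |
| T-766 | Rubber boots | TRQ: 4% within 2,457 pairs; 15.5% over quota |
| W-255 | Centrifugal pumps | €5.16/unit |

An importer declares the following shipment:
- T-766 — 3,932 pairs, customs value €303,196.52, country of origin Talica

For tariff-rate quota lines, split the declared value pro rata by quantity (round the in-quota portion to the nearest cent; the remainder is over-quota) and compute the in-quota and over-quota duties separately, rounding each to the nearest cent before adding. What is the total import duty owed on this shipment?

€25,207.64

Line 1 (T-766, Talica, 3,932 pairs, €303,196.52):
Code T-766 is under a tariff-rate quota (threshold 2,457 pairs). In-quota: 2,457 pairs at 4%; over-quota: 1,475 pairs at 15.5%.
Pro-rata value split: in-quota = €303,196.52 × 2,457/3,932 = €189,459.27; over-quota = €303,196.52 − €189,459.27 = €113,737.25.
In-quota duty = €189,459.27 × 4% = €7,578.37. Over-quota duty = €113,737.25 × 15.5% = €17,629.27.
Line duty = €7,578.37 + €17,629.27 = €25,207.64.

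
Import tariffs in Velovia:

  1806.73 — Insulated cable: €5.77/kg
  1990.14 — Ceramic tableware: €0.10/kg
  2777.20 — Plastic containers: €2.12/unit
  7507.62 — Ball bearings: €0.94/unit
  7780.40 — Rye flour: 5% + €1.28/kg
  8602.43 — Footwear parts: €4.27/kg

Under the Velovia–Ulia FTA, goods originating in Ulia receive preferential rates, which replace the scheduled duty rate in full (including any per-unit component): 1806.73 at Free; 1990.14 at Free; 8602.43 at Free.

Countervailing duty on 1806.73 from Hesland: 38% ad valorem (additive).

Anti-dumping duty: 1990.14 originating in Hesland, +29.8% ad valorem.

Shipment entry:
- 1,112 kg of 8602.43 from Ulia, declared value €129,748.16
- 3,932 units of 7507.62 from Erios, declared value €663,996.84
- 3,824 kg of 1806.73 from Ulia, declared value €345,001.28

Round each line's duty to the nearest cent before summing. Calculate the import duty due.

Line 1 (8602.43, Ulia, 1,112 kg, €129,748.16):
Base rate for 8602.43 is €4.27/kg.
Origin Ulia qualifies under the Velovia–Ulia agreement and 8602.43 is covered: preferential rate Free applies instead.
Duty = €129,748.16 × 0% = €0.00.
Line 2 (7507.62, Erios, 3,932 units, €663,996.84):
Base rate for 7507.62 is €0.94/unit.
Duty = 3,932 × €0.94 = €3,696.08.
Line 3 (1806.73, Ulia, 3,824 kg, €345,001.28):
Base rate for 1806.73 is €5.77/kg.
Origin Ulia qualifies under the Velovia–Ulia agreement and 1806.73 is covered: preferential rate Free applies instead.
The additional-duty order on 1806.73 targets Hesland, not Ulia; it does not apply.
Duty = €345,001.28 × 0% = €0.00.
Total = €0.00 + €3,696.08 + €0.00 = €3,696.08.

€3,696.08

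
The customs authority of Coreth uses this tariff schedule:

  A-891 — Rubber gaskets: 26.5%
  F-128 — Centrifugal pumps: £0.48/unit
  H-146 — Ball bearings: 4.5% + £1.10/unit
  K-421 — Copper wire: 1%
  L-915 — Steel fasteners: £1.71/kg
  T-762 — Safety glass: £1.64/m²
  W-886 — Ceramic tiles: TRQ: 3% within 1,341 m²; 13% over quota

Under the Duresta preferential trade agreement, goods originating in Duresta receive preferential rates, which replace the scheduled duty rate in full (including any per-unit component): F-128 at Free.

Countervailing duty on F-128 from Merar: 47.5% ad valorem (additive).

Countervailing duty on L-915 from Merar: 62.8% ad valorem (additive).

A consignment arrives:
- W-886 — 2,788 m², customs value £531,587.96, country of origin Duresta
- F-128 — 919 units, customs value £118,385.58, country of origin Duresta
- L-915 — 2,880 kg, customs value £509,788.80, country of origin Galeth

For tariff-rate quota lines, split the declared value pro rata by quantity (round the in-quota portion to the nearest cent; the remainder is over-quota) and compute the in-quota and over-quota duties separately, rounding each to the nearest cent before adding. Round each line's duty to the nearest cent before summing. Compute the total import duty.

£48,462.38

Line 1 (W-886, Duresta, 2,788 m², £531,587.96):
Code W-886 is under a tariff-rate quota (threshold 1,341 m²). In-quota: 1,341 m² at 3%; over-quota: 1,447 m² at 13%.
Pro-rata value split: in-quota = £531,587.96 × 1,341/2,788 = £255,688.47; over-quota = £531,587.96 − £255,688.47 = £275,899.49.
In-quota duty = £255,688.47 × 3% = £7,670.65. Over-quota duty = £275,899.49 × 13% = £35,866.93.
Line duty = £7,670.65 + £35,866.93 = £43,537.58.
Line 2 (F-128, Duresta, 919 units, £118,385.58):
Base rate for F-128 is £0.48/unit.
Origin Duresta qualifies under the Coreth–Duresta agreement and F-128 is covered: preferential rate Free applies instead.
The additional-duty order on F-128 targets Merar, not Duresta; it does not apply.
Duty = £118,385.58 × 0% = £0.00.
Line 3 (L-915, Galeth, 2,880 kg, £509,788.80):
Base rate for L-915 is £1.71/kg.
The additional-duty order on L-915 targets Merar, not Galeth; it does not apply.
Duty = 2,880 × £1.71 = £4,924.80.
Total = £43,537.58 + £0.00 + £4,924.80 = £48,462.38.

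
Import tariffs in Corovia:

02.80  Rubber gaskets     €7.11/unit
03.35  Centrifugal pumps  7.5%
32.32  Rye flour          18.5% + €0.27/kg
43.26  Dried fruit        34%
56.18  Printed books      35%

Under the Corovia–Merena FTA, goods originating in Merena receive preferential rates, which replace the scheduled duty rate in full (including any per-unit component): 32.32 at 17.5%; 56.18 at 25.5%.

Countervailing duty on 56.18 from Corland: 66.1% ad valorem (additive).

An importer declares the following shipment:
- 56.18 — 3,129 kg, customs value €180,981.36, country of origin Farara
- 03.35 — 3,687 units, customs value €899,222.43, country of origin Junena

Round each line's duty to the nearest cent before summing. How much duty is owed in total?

€130,785.16

Line 1 (56.18, Farara, 3,129 kg, €180,981.36):
Base rate for 56.18 is 35%.
56.18 has an FTA preferential rate, but origin Farara is not Merena; base rate stands.
The additional-duty order on 56.18 targets Corland, not Farara; it does not apply.
Duty = €180,981.36 × 35% = €63,343.48.
Line 2 (03.35, Junena, 3,687 units, €899,222.43):
Base rate for 03.35 is 7.5%.
Duty = €899,222.43 × 7.5% = €67,441.68.
Total = €63,343.48 + €67,441.68 = €130,785.16.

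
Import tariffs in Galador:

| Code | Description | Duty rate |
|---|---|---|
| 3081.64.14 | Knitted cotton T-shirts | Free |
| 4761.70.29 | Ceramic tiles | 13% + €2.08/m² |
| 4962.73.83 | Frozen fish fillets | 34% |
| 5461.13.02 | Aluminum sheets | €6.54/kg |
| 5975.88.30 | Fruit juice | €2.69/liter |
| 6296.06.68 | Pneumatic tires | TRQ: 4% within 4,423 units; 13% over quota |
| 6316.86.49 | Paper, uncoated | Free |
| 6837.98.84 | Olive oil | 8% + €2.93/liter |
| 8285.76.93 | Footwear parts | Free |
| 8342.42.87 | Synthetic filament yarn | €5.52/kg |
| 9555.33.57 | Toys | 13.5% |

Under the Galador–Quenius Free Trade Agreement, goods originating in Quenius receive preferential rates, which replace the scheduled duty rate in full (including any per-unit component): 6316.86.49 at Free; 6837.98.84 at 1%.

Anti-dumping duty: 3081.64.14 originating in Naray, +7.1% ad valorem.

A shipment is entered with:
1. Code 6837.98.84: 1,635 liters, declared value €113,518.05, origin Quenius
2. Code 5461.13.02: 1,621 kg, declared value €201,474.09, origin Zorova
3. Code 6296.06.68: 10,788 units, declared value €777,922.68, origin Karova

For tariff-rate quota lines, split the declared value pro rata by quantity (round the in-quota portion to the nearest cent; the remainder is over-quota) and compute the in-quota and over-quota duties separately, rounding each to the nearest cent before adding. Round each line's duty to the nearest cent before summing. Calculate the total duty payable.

Line 1 (6837.98.84, Quenius, 1,635 liters, €113,518.05):
Base rate for 6837.98.84 is 8% + €2.93/liter.
Origin Quenius qualifies under the Galador–Quenius agreement and 6837.98.84 is covered: preferential rate 1% applies instead.
Duty = €113,518.05 × 1% = €1,135.18.
Line 2 (5461.13.02, Zorova, 1,621 kg, €201,474.09):
Base rate for 5461.13.02 is €6.54/kg.
Duty = 1,621 × €6.54 = €10,601.34.
Line 3 (6296.06.68, Karova, 10,788 units, €777,922.68):
Code 6296.06.68 is under a tariff-rate quota (threshold 4,423 units). In-quota: 4,423 units at 4%; over-quota: 6,365 units at 13%.
Pro-rata value split: in-quota = €777,922.68 × 4,423/10,788 = €318,942.53; over-quota = €777,922.68 − €318,942.53 = €458,980.15.
In-quota duty = €318,942.53 × 4% = €12,757.70. Over-quota duty = €458,980.15 × 13% = €59,667.42.
Line duty = €12,757.70 + €59,667.42 = €72,425.12.
Total = €1,135.18 + €10,601.34 + €72,425.12 = €84,161.64.

€84,161.64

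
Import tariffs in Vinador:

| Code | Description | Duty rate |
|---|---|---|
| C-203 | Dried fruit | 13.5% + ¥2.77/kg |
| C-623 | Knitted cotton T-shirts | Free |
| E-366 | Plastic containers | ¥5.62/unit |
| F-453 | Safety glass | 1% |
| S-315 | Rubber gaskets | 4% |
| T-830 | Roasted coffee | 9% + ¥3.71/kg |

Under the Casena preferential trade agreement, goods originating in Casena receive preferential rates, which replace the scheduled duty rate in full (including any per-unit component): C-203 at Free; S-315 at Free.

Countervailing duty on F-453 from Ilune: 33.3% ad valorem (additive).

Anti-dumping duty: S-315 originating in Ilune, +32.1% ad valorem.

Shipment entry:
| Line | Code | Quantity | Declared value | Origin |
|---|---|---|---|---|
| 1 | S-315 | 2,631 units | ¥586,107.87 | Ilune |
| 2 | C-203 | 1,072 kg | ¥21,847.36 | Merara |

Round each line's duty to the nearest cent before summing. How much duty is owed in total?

¥217,503.77

Line 1 (S-315, Ilune, 2,631 units, ¥586,107.87):
Base rate for S-315 is 4%.
S-315 has an FTA preferential rate, but origin Ilune is not Casena; base rate stands.
Additional duty on S-315 from Ilune: +32.1%. Applied ad valorem rate: 4% + 32.1% = 36.1%.
Duty = ¥586,107.87 × 36.1% = ¥211,584.94.
Line 2 (C-203, Merara, 1,072 kg, ¥21,847.36):
Base rate for C-203 is 13.5% + ¥2.77/kg.
C-203 has an FTA preferential rate, but origin Merara is not Casena; base rate stands.
Duty = ¥21,847.36 × 13.5% + 1,072 × ¥2.77 = ¥5,918.83.
Total = ¥211,584.94 + ¥5,918.83 = ¥217,503.77.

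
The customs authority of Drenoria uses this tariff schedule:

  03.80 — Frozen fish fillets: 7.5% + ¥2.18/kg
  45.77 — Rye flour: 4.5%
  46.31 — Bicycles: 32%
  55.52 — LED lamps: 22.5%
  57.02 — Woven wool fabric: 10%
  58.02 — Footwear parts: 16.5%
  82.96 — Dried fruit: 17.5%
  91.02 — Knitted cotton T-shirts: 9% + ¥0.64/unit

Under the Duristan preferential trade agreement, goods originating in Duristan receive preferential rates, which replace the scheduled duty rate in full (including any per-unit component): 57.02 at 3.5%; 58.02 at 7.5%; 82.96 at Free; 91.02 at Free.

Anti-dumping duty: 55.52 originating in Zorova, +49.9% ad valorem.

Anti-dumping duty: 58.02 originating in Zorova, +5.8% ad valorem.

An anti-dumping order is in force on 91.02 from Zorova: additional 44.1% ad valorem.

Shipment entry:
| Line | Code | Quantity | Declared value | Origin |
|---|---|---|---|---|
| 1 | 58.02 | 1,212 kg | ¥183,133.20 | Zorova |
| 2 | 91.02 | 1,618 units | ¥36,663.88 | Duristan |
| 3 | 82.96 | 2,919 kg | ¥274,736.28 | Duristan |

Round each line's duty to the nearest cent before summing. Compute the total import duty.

Line 1 (58.02, Zorova, 1,212 kg, ¥183,133.20):
Base rate for 58.02 is 16.5%.
58.02 has an FTA preferential rate, but origin Zorova is not Duristan; base rate stands.
Additional duty on 58.02 from Zorova: +5.8%. Applied ad valorem rate: 16.5% + 5.8% = 22.3%.
Duty = ¥183,133.20 × 22.3% = ¥40,838.70.
Line 2 (91.02, Duristan, 1,618 units, ¥36,663.88):
Base rate for 91.02 is 9% + ¥0.64/unit.
Origin Duristan qualifies under the Drenoria–Duristan agreement and 91.02 is covered: preferential rate Free applies instead.
The additional-duty order on 91.02 targets Zorova, not Duristan; it does not apply.
Duty = ¥36,663.88 × 0% = ¥0.00.
Line 3 (82.96, Duristan, 2,919 kg, ¥274,736.28):
Base rate for 82.96 is 17.5%.
Origin Duristan qualifies under the Drenoria–Duristan agreement and 82.96 is covered: preferential rate Free applies instead.
Duty = ¥274,736.28 × 0% = ¥0.00.
Total = ¥40,838.70 + ¥0.00 + ¥0.00 = ¥40,838.70.

¥40,838.70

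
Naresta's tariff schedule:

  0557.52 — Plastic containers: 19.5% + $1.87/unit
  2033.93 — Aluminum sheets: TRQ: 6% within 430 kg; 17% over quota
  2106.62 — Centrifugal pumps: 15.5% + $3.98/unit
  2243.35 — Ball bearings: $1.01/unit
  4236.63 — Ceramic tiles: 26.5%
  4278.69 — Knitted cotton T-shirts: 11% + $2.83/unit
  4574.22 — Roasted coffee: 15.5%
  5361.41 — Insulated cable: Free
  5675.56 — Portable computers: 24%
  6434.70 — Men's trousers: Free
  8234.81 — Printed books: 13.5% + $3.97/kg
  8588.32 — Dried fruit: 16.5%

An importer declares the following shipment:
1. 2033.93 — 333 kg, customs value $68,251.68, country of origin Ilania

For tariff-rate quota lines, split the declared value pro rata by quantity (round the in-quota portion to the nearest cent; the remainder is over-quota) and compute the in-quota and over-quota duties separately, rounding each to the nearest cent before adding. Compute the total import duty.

$4,095.10

Line 1 (2033.93, Ilania, 333 kg, $68,251.68):
Code 2033.93 is under a tariff-rate quota (threshold 430 kg). Quantity 333 kg is within the quota, so the in-quota rate 6% applies to the full value.
Duty = $68,251.68 × 6% = $4,095.10.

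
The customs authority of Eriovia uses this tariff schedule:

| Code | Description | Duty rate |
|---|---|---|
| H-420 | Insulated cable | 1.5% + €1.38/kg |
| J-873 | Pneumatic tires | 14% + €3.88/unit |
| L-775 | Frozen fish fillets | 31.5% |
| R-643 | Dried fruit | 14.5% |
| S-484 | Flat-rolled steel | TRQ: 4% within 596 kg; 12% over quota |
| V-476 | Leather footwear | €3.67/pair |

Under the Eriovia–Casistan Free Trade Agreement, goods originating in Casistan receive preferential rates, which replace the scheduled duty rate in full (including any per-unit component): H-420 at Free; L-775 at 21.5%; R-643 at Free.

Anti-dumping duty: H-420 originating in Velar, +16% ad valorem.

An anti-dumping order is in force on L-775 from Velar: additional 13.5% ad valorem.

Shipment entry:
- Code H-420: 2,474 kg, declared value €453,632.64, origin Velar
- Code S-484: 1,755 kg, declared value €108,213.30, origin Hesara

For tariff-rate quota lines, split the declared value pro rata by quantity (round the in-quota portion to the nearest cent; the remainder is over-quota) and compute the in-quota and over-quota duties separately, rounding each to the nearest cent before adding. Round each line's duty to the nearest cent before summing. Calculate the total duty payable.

Line 1 (H-420, Velar, 2,474 kg, €453,632.64):
Base rate for H-420 is 1.5% + €1.38/kg.
H-420 has an FTA preferential rate, but origin Velar is not Casistan; base rate stands.
Additional duty on H-420 from Velar: +16%. Applied ad valorem rate: 1.5% + 16% = 17.5%.
Duty = €453,632.64 × 17.5% + 2,474 × €1.38 = €82,799.83.
Line 2 (S-484, Hesara, 1,755 kg, €108,213.30):
Code S-484 is under a tariff-rate quota (threshold 596 kg). In-quota: 596 kg at 4%; over-quota: 1,159 kg at 12%.
Pro-rata value split: in-quota = €108,213.30 × 596/1,755 = €36,749.36; over-quota = €108,213.30 − €36,749.36 = €71,463.94.
In-quota duty = €36,749.36 × 4% = €1,469.97. Over-quota duty = €71,463.94 × 12% = €8,575.67.
Line duty = €1,469.97 + €8,575.67 = €10,045.64.
Total = €82,799.83 + €10,045.64 = €92,845.47.

€92,845.47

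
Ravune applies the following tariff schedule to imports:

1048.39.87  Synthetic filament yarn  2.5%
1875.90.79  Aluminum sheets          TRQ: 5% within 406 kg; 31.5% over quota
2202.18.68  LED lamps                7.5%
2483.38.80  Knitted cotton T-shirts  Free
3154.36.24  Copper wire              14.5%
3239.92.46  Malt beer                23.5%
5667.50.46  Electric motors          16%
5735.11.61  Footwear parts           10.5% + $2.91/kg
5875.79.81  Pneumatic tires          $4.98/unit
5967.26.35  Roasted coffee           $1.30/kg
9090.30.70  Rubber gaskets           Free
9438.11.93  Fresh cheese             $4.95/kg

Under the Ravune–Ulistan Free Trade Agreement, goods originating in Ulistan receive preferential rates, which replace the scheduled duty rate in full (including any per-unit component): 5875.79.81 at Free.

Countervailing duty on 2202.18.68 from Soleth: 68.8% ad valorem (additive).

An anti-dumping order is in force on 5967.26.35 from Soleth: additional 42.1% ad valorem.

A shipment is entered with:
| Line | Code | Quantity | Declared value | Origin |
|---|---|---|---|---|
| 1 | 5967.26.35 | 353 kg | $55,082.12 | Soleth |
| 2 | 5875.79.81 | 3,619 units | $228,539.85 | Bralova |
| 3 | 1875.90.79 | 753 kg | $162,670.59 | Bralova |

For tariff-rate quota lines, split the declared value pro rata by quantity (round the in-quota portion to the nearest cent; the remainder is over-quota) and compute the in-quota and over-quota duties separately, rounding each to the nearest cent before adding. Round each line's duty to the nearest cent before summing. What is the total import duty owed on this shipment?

$69,669.66

Line 1 (5967.26.35, Soleth, 353 kg, $55,082.12):
Base rate for 5967.26.35 is $1.30/kg.
Additional duty on 5967.26.35 from Soleth: +42.1% ad valorem. Applied ad valorem rate = 42.1%.
Duty = $55,082.12 × 42.1% + 353 × $1.30 = $23,648.47.
Line 2 (5875.79.81, Bralova, 3,619 units, $228,539.85):
Base rate for 5875.79.81 is $4.98/unit.
5875.79.81 has an FTA preferential rate, but origin Bralova is not Ulistan; base rate stands.
Duty = 3,619 × $4.98 = $18,022.62.
Line 3 (1875.90.79, Bralova, 753 kg, $162,670.59):
Code 1875.90.79 is under a tariff-rate quota (threshold 406 kg). In-quota: 406 kg at 5%; over-quota: 347 kg at 31.5%.
Pro-rata value split: in-quota = $162,670.59 × 406/753 = $87,708.18; over-quota = $162,670.59 − $87,708.18 = $74,962.41.
In-quota duty = $87,708.18 × 5% = $4,385.41. Over-quota duty = $74,962.41 × 31.5% = $23,613.16.
Line duty = $4,385.41 + $23,613.16 = $27,998.57.
Total = $23,648.47 + $18,022.62 + $27,998.57 = $69,669.66.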